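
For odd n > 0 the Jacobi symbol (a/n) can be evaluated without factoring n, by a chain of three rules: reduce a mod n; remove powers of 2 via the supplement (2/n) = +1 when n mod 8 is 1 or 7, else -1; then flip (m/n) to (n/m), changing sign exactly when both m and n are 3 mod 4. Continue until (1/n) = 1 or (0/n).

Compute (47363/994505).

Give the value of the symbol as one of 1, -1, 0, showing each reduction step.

reciprocity: (47363/994505) = +1·(994505/47363) since 47363 mod 4 = 3, 994505 mod 4 = 1; sign now +1
(994505/47363) = (47245/47363)   [reduce mod 47363]
reciprocity: (47245/47363) = +1·(47363/47245) since 47245 mod 4 = 1, 47363 mod 4 = 3; sign now +1
(47363/47245) = (118/47245)   [reduce mod 47245]
118 = 2^1·59; (2/47245) = -1 since 47245 mod 8 = 5, so (118/47245) = (-1)^1·(59/47245); sign now -1
reciprocity: (59/47245) = +1·(47245/59) since 59 mod 4 = 3, 47245 mod 4 = 1; sign now -1
(47245/59) = (45/59)   [reduce mod 59]
reciprocity: (45/59) = +1·(59/45) since 45 mod 4 = 1, 59 mod 4 = 3; sign now -1
(59/45) = (14/45)   [reduce mod 45]
14 = 2^1·7; (2/45) = -1 since 45 mod 8 = 5, so (14/45) = (-1)^1·(7/45); sign now +1
reciprocity: (7/45) = +1·(45/7) since 7 mod 4 = 3, 45 mod 4 = 1; sign now +1
(45/7) = (3/7)   [reduce mod 7]
reciprocity: (3/7) = -1·(7/3) since 3 mod 4 = 3, 7 mod 4 = 3; sign now -1
(7/3) = (1/3)   [reduce mod 3]
(1/3) = 1; final value = sign = -1

-1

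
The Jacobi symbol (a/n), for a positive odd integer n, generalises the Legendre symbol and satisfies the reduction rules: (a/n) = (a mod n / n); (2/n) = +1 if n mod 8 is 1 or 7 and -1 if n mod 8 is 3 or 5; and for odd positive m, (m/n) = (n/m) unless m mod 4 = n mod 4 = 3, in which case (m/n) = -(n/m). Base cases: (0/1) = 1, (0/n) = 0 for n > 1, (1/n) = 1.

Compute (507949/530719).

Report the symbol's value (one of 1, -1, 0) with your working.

flip (507949/530719) -> (530719/507949): both odd, 507949 mod 4 = 1, 530719 mod 4 = 3, so the flip contributes +1; sign now +1
(530719/507949): 530719 mod 507949 = 22770, so (530719/507949) = (22770/507949)
factor out 2^1: 22770 = 2^1·11385; with 507949 mod 8 = 5, (2/507949) = -1; sign now -1; continue with (11385/507949)
flip (11385/507949) -> (507949/11385): both odd, 11385 mod 4 = 1, 507949 mod 4 = 1, so the flip contributes +1; sign now -1
(507949/11385): 507949 mod 11385 = 7009, so (507949/11385) = (7009/11385)
flip (7009/11385) -> (11385/7009): both odd, 7009 mod 4 = 1, 11385 mod 4 = 1, so the flip contributes +1; sign now -1
(11385/7009): 11385 mod 7009 = 4376, so (11385/7009) = (4376/7009)
factor out 2^3: 4376 = 2^3·547; with 7009 mod 8 = 1, (2/7009) = +1; sign now -1; continue with (547/7009)
flip (547/7009) -> (7009/547): both odd, 547 mod 4 = 3, 7009 mod 4 = 1, so the flip contributes +1; sign now -1
(7009/547): 7009 mod 547 = 445, so (7009/547) = (445/547)
flip (445/547) -> (547/445): both odd, 445 mod 4 = 1, 547 mod 4 = 3, so the flip contributes +1; sign now -1
(547/445): 547 mod 445 = 102, so (547/445) = (102/445)
factor out 2^1: 102 = 2^1·51; with 445 mod 8 = 5, (2/445) = -1; sign now +1; continue with (51/445)
flip (51/445) -> (445/51): both odd, 51 mod 4 = 3, 445 mod 4 = 1, so the flip contributes +1; sign now +1
(445/51): 445 mod 51 = 37, so (445/51) = (37/51)
flip (37/51) -> (51/37): both odd, 37 mod 4 = 1, 51 mod 4 = 3, so the flip contributes +1; sign now +1
(51/37): 51 mod 37 = 14, so (51/37) = (14/37)
factor out 2^1: 14 = 2^1·7; with 37 mod 8 = 5, (2/37) = -1; sign now -1; continue with (7/37)
flip (7/37) -> (37/7): both odd, 7 mod 4 = 3, 37 mod 4 = 1, so the flip contributes +1; sign now -1
(37/7): 37 mod 7 = 2, so (37/7) = (2/7)
factor out 2^1: 2 = 2^1·1; with 7 mod 8 = 7, (2/7) = +1; sign now -1; continue with (1/7)
reached (1/7) = 1, so the symbol is -1

-1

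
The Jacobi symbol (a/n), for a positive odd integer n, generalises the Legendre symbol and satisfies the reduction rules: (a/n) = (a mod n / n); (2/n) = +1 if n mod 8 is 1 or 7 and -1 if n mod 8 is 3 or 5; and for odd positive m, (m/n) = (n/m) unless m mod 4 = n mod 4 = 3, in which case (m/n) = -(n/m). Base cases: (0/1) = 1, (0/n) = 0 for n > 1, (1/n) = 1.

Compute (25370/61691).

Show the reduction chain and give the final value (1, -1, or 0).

25370 = 2^1·12685; (2/61691) = -1 since 61691 mod 8 = 3, so (25370/61691) = (-1)^1·(12685/61691); sign now -1
reciprocity: (12685/61691) = +1·(61691/12685) since 12685 mod 4 = 1, 61691 mod 4 = 3; sign now -1
(61691/12685) = (10951/12685)   [reduce mod 12685]
reciprocity: (10951/12685) = +1·(12685/10951) since 10951 mod 4 = 3, 12685 mod 4 = 1; sign now -1
(12685/10951) = (1734/10951)   [reduce mod 10951]
1734 = 2^1·867; (2/10951) = +1 since 10951 mod 8 = 7, so (1734/10951) = (+1)^1·(867/10951); sign now -1
reciprocity: (867/10951) = -1·(10951/867) since 867 mod 4 = 3, 10951 mod 4 = 3; sign now +1
(10951/867) = (547/867)   [reduce mod 867]
reciprocity: (547/867) = -1·(867/547) since 547 mod 4 = 3, 867 mod 4 = 3; sign now -1
(867/547) = (320/547)   [reduce mod 547]
320 = 2^6·5; (2/547) = -1 since 547 mod 8 = 3, so (320/547) = (-1)^6·(5/547); sign now -1
reciprocity: (5/547) = +1·(547/5) since 5 mod 4 = 1, 547 mod 4 = 3; sign now -1
(547/5) = (2/5)   [reduce mod 5]
2 = 2^1·1; (2/5) = -1 since 5 mod 8 = 5, so (2/5) = (-1)^1·(1/5); sign now +1
(1/5) = 1; final value = sign = +1

1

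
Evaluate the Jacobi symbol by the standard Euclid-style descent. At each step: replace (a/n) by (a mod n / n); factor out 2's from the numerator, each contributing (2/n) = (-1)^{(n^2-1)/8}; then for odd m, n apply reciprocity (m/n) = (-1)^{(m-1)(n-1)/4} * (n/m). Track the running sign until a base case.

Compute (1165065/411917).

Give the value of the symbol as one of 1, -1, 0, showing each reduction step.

0

(1165065/411917): 1165065 mod 411917 = 341231, so (1165065/411917) = (341231/411917)
flip (341231/411917) -> (411917/341231): both odd, 341231 mod 4 = 3, 411917 mod 4 = 1, so the flip contributes +1; sign now +1
(411917/341231): 411917 mod 341231 = 70686, so (411917/341231) = (70686/341231)
factor out 2^1: 70686 = 2^1·35343; with 341231 mod 8 = 7, (2/341231) = +1; sign now +1; continue with (35343/341231)
flip (35343/341231) -> (341231/35343): both odd, 35343 mod 4 = 3, 341231 mod 4 = 3, so the flip contributes -1; sign now -1
(341231/35343): 341231 mod 35343 = 23144, so (341231/35343) = (23144/35343)
factor out 2^3: 23144 = 2^3·2893; with 35343 mod 8 = 7, (2/35343) = +1; sign now -1; continue with (2893/35343)
flip (2893/35343) -> (35343/2893): both odd, 2893 mod 4 = 1, 35343 mod 4 = 3, so the flip contributes +1; sign now -1
(35343/2893): 35343 mod 2893 = 627, so (35343/2893) = (627/2893)
flip (627/2893) -> (2893/627): both odd, 627 mod 4 = 3, 2893 mod 4 = 1, so the flip contributes +1; sign now -1
(2893/627): 2893 mod 627 = 385, so (2893/627) = (385/627)
flip (385/627) -> (627/385): both odd, 385 mod 4 = 1, 627 mod 4 = 3, so the flip contributes +1; sign now -1
(627/385): 627 mod 385 = 242, so (627/385) = (242/385)
factor out 2^1: 242 = 2^1·121; with 385 mod 8 = 1, (2/385) = +1; sign now -1; continue with (121/385)
flip (121/385) -> (385/121): both odd, 121 mod 4 = 1, 385 mod 4 = 1, so the flip contributes +1; sign now -1
(385/121): 385 mod 121 = 22, so (385/121) = (22/121)
factor out 2^1: 22 = 2^1·11; with 121 mod 8 = 1, (2/121) = +1; sign now -1; continue with (11/121)
flip (11/121) -> (121/11): both odd, 11 mod 4 = 3, 121 mod 4 = 1, so the flip contributes +1; sign now -1
(121/11): 121 mod 11 = 0, so (121/11) = (0/11)
reached (0/11); gcd(a, n) > 1, so (0/11) = 0 and the symbol is 0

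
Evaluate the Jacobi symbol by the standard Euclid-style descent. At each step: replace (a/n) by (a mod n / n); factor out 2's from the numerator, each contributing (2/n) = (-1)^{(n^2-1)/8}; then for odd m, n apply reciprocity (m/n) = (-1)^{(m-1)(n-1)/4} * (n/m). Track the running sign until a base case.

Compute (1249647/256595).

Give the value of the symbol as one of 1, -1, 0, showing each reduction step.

(1249647/256595) = (223267/256595)   [reduce mod 256595]
reciprocity: (223267/256595) = -1·(256595/223267) since 223267 mod 4 = 3, 256595 mod 4 = 3; sign now -1
(256595/223267) = (33328/223267)   [reduce mod 223267]
33328 = 2^4·2083; (2/223267) = -1 since 223267 mod 8 = 3, so (33328/223267) = (-1)^4·(2083/223267); sign now -1
reciprocity: (2083/223267) = -1·(223267/2083) since 2083 mod 4 = 3, 223267 mod 4 = 3; sign now +1
(223267/2083) = (386/2083)   [reduce mod 2083]
386 = 2^1·193; (2/2083) = -1 since 2083 mod 8 = 3, so (386/2083) = (-1)^1·(193/2083); sign now -1
reciprocity: (193/2083) = +1·(2083/193) since 193 mod 4 = 1, 2083 mod 4 = 3; sign now -1
(2083/193) = (153/193)   [reduce mod 193]
reciprocity: (153/193) = +1·(193/153) since 153 mod 4 = 1, 193 mod 4 = 1; sign now -1
(193/153) = (40/153)   [reduce mod 153]
40 = 2^3·5; (2/153) = +1 since 153 mod 8 = 1, so (40/153) = (+1)^3·(5/153); sign now -1
reciprocity: (5/153) = +1·(153/5) since 5 mod 4 = 1, 153 mod 4 = 1; sign now -1
(153/5) = (3/5)   [reduce mod 5]
reciprocity: (3/5) = +1·(5/3) since 3 mod 4 = 3, 5 mod 4 = 1; sign now -1
(5/3) = (2/3)   [reduce mod 3]
2 = 2^1·1; (2/3) = -1 since 3 mod 8 = 3, so (2/3) = (-1)^1·(1/3); sign now +1
(1/3) = 1; final value = sign = +1

1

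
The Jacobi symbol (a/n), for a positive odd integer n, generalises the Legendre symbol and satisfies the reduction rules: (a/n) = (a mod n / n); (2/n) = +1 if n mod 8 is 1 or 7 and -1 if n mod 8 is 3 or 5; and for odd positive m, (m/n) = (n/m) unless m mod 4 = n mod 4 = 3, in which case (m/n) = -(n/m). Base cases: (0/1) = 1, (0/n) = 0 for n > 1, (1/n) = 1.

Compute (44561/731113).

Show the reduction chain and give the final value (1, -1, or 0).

flip (44561/731113) -> (731113/44561): both odd, 44561 mod 4 = 1, 731113 mod 4 = 1, so the flip contributes +1; sign now +1
(731113/44561): 731113 mod 44561 = 18137, so (731113/44561) = (18137/44561)
flip (18137/44561) -> (44561/18137): both odd, 18137 mod 4 = 1, 44561 mod 4 = 1, so the flip contributes +1; sign now +1
(44561/18137): 44561 mod 18137 = 8287, so (44561/18137) = (8287/18137)
flip (8287/18137) -> (18137/8287): both odd, 8287 mod 4 = 3, 18137 mod 4 = 1, so the flip contributes +1; sign now +1
(18137/8287): 18137 mod 8287 = 1563, so (18137/8287) = (1563/8287)
flip (1563/8287) -> (8287/1563): both odd, 1563 mod 4 = 3, 8287 mod 4 = 3, so the flip contributes -1; sign now -1
(8287/1563): 8287 mod 1563 = 472, so (8287/1563) = (472/1563)
factor out 2^3: 472 = 2^3·59; with 1563 mod 8 = 3, (2/1563) = -1; sign now +1; continue with (59/1563)
flip (59/1563) -> (1563/59): both odd, 59 mod 4 = 3, 1563 mod 4 = 3, so the flip contributes -1; sign now -1
(1563/59): 1563 mod 59 = 29, so (1563/59) = (29/59)
flip (29/59) -> (59/29): both odd, 29 mod 4 = 1, 59 mod 4 = 3, so the flip contributes +1; sign now -1
(59/29): 59 mod 29 = 1, so (59/29) = (1/29)
reached (1/29) = 1, so the symbol is -1

-1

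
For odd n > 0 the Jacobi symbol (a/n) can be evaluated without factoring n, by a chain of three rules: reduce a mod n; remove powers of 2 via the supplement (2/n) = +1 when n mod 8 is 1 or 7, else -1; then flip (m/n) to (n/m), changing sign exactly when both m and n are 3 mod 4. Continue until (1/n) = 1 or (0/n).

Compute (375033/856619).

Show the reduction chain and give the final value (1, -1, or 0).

0

reciprocity: (375033/856619) = +1·(856619/375033) since 375033 mod 4 = 1, 856619 mod 4 = 3; sign now +1
(856619/375033) = (106553/375033)   [reduce mod 375033]
reciprocity: (106553/375033) = +1·(375033/106553) since 106553 mod 4 = 1, 375033 mod 4 = 1; sign now +1
(375033/106553) = (55374/106553)   [reduce mod 106553]
55374 = 2^1·27687; (2/106553) = +1 since 106553 mod 8 = 1, so (55374/106553) = (+1)^1·(27687/106553); sign now +1
reciprocity: (27687/106553) = +1·(106553/27687) since 27687 mod 4 = 3, 106553 mod 4 = 1; sign now +1
(106553/27687) = (23492/27687)   [reduce mod 27687]
23492 = 2^2·5873; (2/27687) = +1 since 27687 mod 8 = 7, so (23492/27687) = (+1)^2·(5873/27687); sign now +1
reciprocity: (5873/27687) = +1·(27687/5873) since 5873 mod 4 = 1, 27687 mod 4 = 3; sign now +1
(27687/5873) = (4195/5873)   [reduce mod 5873]
reciprocity: (4195/5873) = +1·(5873/4195) since 4195 mod 4 = 3, 5873 mod 4 = 1; sign now +1
(5873/4195) = (1678/4195)   [reduce mod 4195]
1678 = 2^1·839; (2/4195) = -1 since 4195 mod 8 = 3, so (1678/4195) = (-1)^1·(839/4195); sign now -1
reciprocity: (839/4195) = -1·(4195/839) since 839 mod 4 = 3, 4195 mod 4 = 3; sign now +1
(4195/839) = (0/839)   [reduce mod 839]
(0/839) = 0   [gcd(a, n) > 1]; final value = 0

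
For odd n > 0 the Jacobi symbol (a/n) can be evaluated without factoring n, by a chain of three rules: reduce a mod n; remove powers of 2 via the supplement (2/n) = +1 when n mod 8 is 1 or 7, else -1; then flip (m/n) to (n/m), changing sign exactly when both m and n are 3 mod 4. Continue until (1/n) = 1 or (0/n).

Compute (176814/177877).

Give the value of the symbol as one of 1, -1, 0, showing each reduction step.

factor out 2^1: 176814 = 2^1·88407; with 177877 mod 8 = 5, (2/177877) = -1; sign now -1; continue with (88407/177877)
flip (88407/177877) -> (177877/88407): both odd, 88407 mod 4 = 3, 177877 mod 4 = 1, so the flip contributes +1; sign now -1
(177877/88407): 177877 mod 88407 = 1063, so (177877/88407) = (1063/88407)
flip (1063/88407) -> (88407/1063): both odd, 1063 mod 4 = 3, 88407 mod 4 = 3, so the flip contributes -1; sign now +1
(88407/1063): 88407 mod 1063 = 178, so (88407/1063) = (178/1063)
factor out 2^1: 178 = 2^1·89; with 1063 mod 8 = 7, (2/1063) = +1; sign now +1; continue with (89/1063)
flip (89/1063) -> (1063/89): both odd, 89 mod 4 = 1, 1063 mod 4 = 3, so the flip contributes +1; sign now +1
(1063/89): 1063 mod 89 = 84, so (1063/89) = (84/89)
factor out 2^2: 84 = 2^2·21; with 89 mod 8 = 1, (2/89) = +1; sign now +1; continue with (21/89)
flip (21/89) -> (89/21): both odd, 21 mod 4 = 1, 89 mod 4 = 1, so the flip contributes +1; sign now +1
(89/21): 89 mod 21 = 5, so (89/21) = (5/21)
flip (5/21) -> (21/5): both odd, 5 mod 4 = 1, 21 mod 4 = 1, so the flip contributes +1; sign now +1
(21/5): 21 mod 5 = 1, so (21/5) = (1/5)
reached (1/5) = 1, so the symbol is +1

1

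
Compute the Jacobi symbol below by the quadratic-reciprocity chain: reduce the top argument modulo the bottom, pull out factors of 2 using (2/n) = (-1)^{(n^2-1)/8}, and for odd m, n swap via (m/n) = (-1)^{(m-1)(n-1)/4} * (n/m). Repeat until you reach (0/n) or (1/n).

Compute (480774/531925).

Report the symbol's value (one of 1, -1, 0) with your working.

1

480774 = 2^1·240387; (2/531925) = -1 since 531925 mod 8 = 5, so (480774/531925) = (-1)^1·(240387/531925); sign now -1
reciprocity: (240387/531925) = +1·(531925/240387) since 240387 mod 4 = 3, 531925 mod 4 = 1; sign now -1
(531925/240387) = (51151/240387)   [reduce mod 240387]
reciprocity: (51151/240387) = -1·(240387/51151) since 51151 mod 4 = 3, 240387 mod 4 = 3; sign now +1
(240387/51151) = (35783/51151)   [reduce mod 51151]
reciprocity: (35783/51151) = -1·(51151/35783) since 35783 mod 4 = 3, 51151 mod 4 = 3; sign now -1
(51151/35783) = (15368/35783)   [reduce mod 35783]
15368 = 2^3·1921; (2/35783) = +1 since 35783 mod 8 = 7, so (15368/35783) = (+1)^3·(1921/35783); sign now -1
reciprocity: (1921/35783) = +1·(35783/1921) since 1921 mod 4 = 1, 35783 mod 4 = 3; sign now -1
(35783/1921) = (1205/1921)   [reduce mod 1921]
reciprocity: (1205/1921) = +1·(1921/1205) since 1205 mod 4 = 1, 1921 mod 4 = 1; sign now -1
(1921/1205) = (716/1205)   [reduce mod 1205]
716 = 2^2·179; (2/1205) = -1 since 1205 mod 8 = 5, so (716/1205) = (-1)^2·(179/1205); sign now -1
reciprocity: (179/1205) = +1·(1205/179) since 179 mod 4 = 3, 1205 mod 4 = 1; sign now -1
(1205/179) = (131/179)   [reduce mod 179]
reciprocity: (131/179) = -1·(179/131) since 131 mod 4 = 3, 179 mod 4 = 3; sign now +1
(179/131) = (48/131)   [reduce mod 131]
48 = 2^4·3; (2/131) = -1 since 131 mod 8 = 3, so (48/131) = (-1)^4·(3/131); sign now +1
reciprocity: (3/131) = -1·(131/3) since 3 mod 4 = 3, 131 mod 4 = 3; sign now -1
(131/3) = (2/3)   [reduce mod 3]
2 = 2^1·1; (2/3) = -1 since 3 mod 8 = 3, so (2/3) = (-1)^1·(1/3); sign now +1
(1/3) = 1; final value = sign = +1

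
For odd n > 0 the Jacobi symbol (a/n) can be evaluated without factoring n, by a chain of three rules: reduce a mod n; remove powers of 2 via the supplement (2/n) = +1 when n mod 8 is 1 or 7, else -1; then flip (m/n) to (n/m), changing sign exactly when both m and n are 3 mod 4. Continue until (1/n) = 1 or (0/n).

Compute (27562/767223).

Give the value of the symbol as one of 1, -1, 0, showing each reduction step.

27562 = 2^1·13781; (2/767223) = +1 since 767223 mod 8 = 7, so (27562/767223) = (+1)^1·(13781/767223); sign now +1
reciprocity: (13781/767223) = +1·(767223/13781) since 13781 mod 4 = 1, 767223 mod 4 = 3; sign now +1
(767223/13781) = (9268/13781)   [reduce mod 13781]
9268 = 2^2·2317; (2/13781) = -1 since 13781 mod 8 = 5, so (9268/13781) = (-1)^2·(2317/13781); sign now +1
reciprocity: (2317/13781) = +1·(13781/2317) since 2317 mod 4 = 1, 13781 mod 4 = 1; sign now +1
(13781/2317) = (2196/2317)   [reduce mod 2317]
2196 = 2^2·549; (2/2317) = -1 since 2317 mod 8 = 5, so (2196/2317) = (-1)^2·(549/2317); sign now +1
reciprocity: (549/2317) = +1·(2317/549) since 549 mod 4 = 1, 2317 mod 4 = 1; sign now +1
(2317/549) = (121/549)   [reduce mod 549]
reciprocity: (121/549) = +1·(549/121) since 121 mod 4 = 1, 549 mod 4 = 1; sign now +1
(549/121) = (65/121)   [reduce mod 121]
reciprocity: (65/121) = +1·(121/65) since 65 mod 4 = 1, 121 mod 4 = 1; sign now +1
(121/65) = (56/65)   [reduce mod 65]
56 = 2^3·7; (2/65) = +1 since 65 mod 8 = 1, so (56/65) = (+1)^3·(7/65); sign now +1
reciprocity: (7/65) = +1·(65/7) since 7 mod 4 = 3, 65 mod 4 = 1; sign now +1
(65/7) = (2/7)   [reduce mod 7]
2 = 2^1·1; (2/7) = +1 since 7 mod 8 = 7, so (2/7) = (+1)^1·(1/7); sign now +1
(1/7) = 1; final value = sign = +1

1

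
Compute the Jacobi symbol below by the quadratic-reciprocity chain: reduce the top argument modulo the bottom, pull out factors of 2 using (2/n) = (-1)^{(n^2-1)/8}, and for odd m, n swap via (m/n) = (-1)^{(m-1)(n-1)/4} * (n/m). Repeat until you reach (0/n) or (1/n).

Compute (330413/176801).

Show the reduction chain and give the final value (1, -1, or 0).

-1

(330413/176801) = (153612/176801)   [reduce mod 176801]
153612 = 2^2·38403; (2/176801) = +1 since 176801 mod 8 = 1, so (153612/176801) = (+1)^2·(38403/176801); sign now +1
reciprocity: (38403/176801) = +1·(176801/38403) since 38403 mod 4 = 3, 176801 mod 4 = 1; sign now +1
(176801/38403) = (23189/38403)   [reduce mod 38403]
reciprocity: (23189/38403) = +1·(38403/23189) since 23189 mod 4 = 1, 38403 mod 4 = 3; sign now +1
(38403/23189) = (15214/23189)   [reduce mod 23189]
15214 = 2^1·7607; (2/23189) = -1 since 23189 mod 8 = 5, so (15214/23189) = (-1)^1·(7607/23189); sign now -1
reciprocity: (7607/23189) = +1·(23189/7607) since 7607 mod 4 = 3, 23189 mod 4 = 1; sign now -1
(23189/7607) = (368/7607)   [reduce mod 7607]
368 = 2^4·23; (2/7607) = +1 since 7607 mod 8 = 7, so (368/7607) = (+1)^4·(23/7607); sign now -1
reciprocity: (23/7607) = -1·(7607/23) since 23 mod 4 = 3, 7607 mod 4 = 3; sign now +1
(7607/23) = (17/23)   [reduce mod 23]
reciprocity: (17/23) = +1·(23/17) since 17 mod 4 = 1, 23 mod 4 = 3; sign now +1
(23/17) = (6/17)   [reduce mod 17]
6 = 2^1·3; (2/17) = +1 since 17 mod 8 = 1, so (6/17) = (+1)^1·(3/17); sign now +1
reciprocity: (3/17) = +1·(17/3) since 3 mod 4 = 3, 17 mod 4 = 1; sign now +1
(17/3) = (2/3)   [reduce mod 3]
2 = 2^1·1; (2/3) = -1 since 3 mod 8 = 3, so (2/3) = (-1)^1·(1/3); sign now -1
(1/3) = 1; final value = sign = -1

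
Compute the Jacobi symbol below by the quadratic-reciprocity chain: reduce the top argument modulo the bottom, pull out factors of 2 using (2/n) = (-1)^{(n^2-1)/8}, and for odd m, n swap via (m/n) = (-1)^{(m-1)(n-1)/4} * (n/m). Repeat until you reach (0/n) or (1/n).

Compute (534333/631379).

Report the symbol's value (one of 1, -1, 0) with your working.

reciprocity: (534333/631379) = +1·(631379/534333) since 534333 mod 4 = 1, 631379 mod 4 = 3; sign now +1
(631379/534333) = (97046/534333)   [reduce mod 534333]
97046 = 2^1·48523; (2/534333) = -1 since 534333 mod 8 = 5, so (97046/534333) = (-1)^1·(48523/534333); sign now -1
reciprocity: (48523/534333) = +1·(534333/48523) since 48523 mod 4 = 3, 534333 mod 4 = 1; sign now -1
(534333/48523) = (580/48523)   [reduce mod 48523]
580 = 2^2·145; (2/48523) = -1 since 48523 mod 8 = 3, so (580/48523) = (-1)^2·(145/48523); sign now -1
reciprocity: (145/48523) = +1·(48523/145) since 145 mod 4 = 1, 48523 mod 4 = 3; sign now -1
(48523/145) = (93/145)   [reduce mod 145]
reciprocity: (93/145) = +1·(145/93) since 93 mod 4 = 1, 145 mod 4 = 1; sign now -1
(145/93) = (52/93)   [reduce mod 93]
52 = 2^2·13; (2/93) = -1 since 93 mod 8 = 5, so (52/93) = (-1)^2·(13/93); sign now -1
reciprocity: (13/93) = +1·(93/13) since 13 mod 4 = 1, 93 mod 4 = 1; sign now -1
(93/13) = (2/13)   [reduce mod 13]
2 = 2^1·1; (2/13) = -1 since 13 mod 8 = 5, so (2/13) = (-1)^1·(1/13); sign now +1
(1/13) = 1; final value = sign = +1

1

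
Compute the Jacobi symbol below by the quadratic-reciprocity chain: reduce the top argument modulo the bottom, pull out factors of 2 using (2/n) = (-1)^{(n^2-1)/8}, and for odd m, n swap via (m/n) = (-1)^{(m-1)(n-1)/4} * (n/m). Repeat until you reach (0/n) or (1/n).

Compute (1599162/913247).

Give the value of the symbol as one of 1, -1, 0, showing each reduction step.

(1599162/913247): 1599162 mod 913247 = 685915, so (1599162/913247) = (685915/913247)
flip (685915/913247) -> (913247/685915): both odd, 685915 mod 4 = 3, 913247 mod 4 = 3, so the flip contributes -1; sign now -1
(913247/685915): 913247 mod 685915 = 227332, so (913247/685915) = (227332/685915)
factor out 2^2: 227332 = 2^2·56833; with 685915 mod 8 = 3, (2/685915) = -1; sign now -1; continue with (56833/685915)
flip (56833/685915) -> (685915/56833): both odd, 56833 mod 4 = 1, 685915 mod 4 = 3, so the flip contributes +1; sign now -1
(685915/56833): 685915 mod 56833 = 3919, so (685915/56833) = (3919/56833)
flip (3919/56833) -> (56833/3919): both odd, 3919 mod 4 = 3, 56833 mod 4 = 1, so the flip contributes +1; sign now -1
(56833/3919): 56833 mod 3919 = 1967, so (56833/3919) = (1967/3919)
flip (1967/3919) -> (3919/1967): both odd, 1967 mod 4 = 3, 3919 mod 4 = 3, so the flip contributes -1; sign now +1
(3919/1967): 3919 mod 1967 = 1952, so (3919/1967) = (1952/1967)
factor out 2^5: 1952 = 2^5·61; with 1967 mod 8 = 7, (2/1967) = +1; sign now +1; continue with (61/1967)
flip (61/1967) -> (1967/61): both odd, 61 mod 4 = 1, 1967 mod 4 = 3, so the flip contributes +1; sign now +1
(1967/61): 1967 mod 61 = 15, so (1967/61) = (15/61)
flip (15/61) -> (61/15): both odd, 15 mod 4 = 3, 61 mod 4 = 1, so the flip contributes +1; sign now +1
(61/15): 61 mod 15 = 1, so (61/15) = (1/15)
reached (1/15) = 1, so the symbol is +1

1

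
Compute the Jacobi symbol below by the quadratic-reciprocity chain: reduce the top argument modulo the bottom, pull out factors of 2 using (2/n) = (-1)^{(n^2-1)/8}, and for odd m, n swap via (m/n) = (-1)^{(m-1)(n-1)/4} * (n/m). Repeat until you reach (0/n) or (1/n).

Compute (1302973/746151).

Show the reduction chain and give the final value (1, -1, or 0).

0

(1302973/746151) = (556822/746151)   [reduce mod 746151]
556822 = 2^1·278411; (2/746151) = +1 since 746151 mod 8 = 7, so (556822/746151) = (+1)^1·(278411/746151); sign now +1
reciprocity: (278411/746151) = -1·(746151/278411) since 278411 mod 4 = 3, 746151 mod 4 = 3; sign now -1
(746151/278411) = (189329/278411)   [reduce mod 278411]
reciprocity: (189329/278411) = +1·(278411/189329) since 189329 mod 4 = 1, 278411 mod 4 = 3; sign now -1
(278411/189329) = (89082/189329)   [reduce mod 189329]
89082 = 2^1·44541; (2/189329) = +1 since 189329 mod 8 = 1, so (89082/189329) = (+1)^1·(44541/189329); sign now -1
reciprocity: (44541/189329) = +1·(189329/44541) since 44541 mod 4 = 1, 189329 mod 4 = 1; sign now -1
(189329/44541) = (11165/44541)   [reduce mod 44541]
reciprocity: (11165/44541) = +1·(44541/11165) since 11165 mod 4 = 1, 44541 mod 4 = 1; sign now -1
(44541/11165) = (11046/11165)   [reduce mod 11165]
11046 = 2^1·5523; (2/11165) = -1 since 11165 mod 8 = 5, so (11046/11165) = (-1)^1·(5523/11165); sign now +1
reciprocity: (5523/11165) = +1·(11165/5523) since 5523 mod 4 = 3, 11165 mod 4 = 1; sign now +1
(11165/5523) = (119/5523)   [reduce mod 5523]
reciprocity: (119/5523) = -1·(5523/119) since 119 mod 4 = 3, 5523 mod 4 = 3; sign now -1
(5523/119) = (49/119)   [reduce mod 119]
reciprocity: (49/119) = +1·(119/49) since 49 mod 4 = 1, 119 mod 4 = 3; sign now -1
(119/49) = (21/49)   [reduce mod 49]
reciprocity: (21/49) = +1·(49/21) since 21 mod 4 = 1, 49 mod 4 = 1; sign now -1
(49/21) = (7/21)   [reduce mod 21]
reciprocity: (7/21) = +1·(21/7) since 7 mod 4 = 3, 21 mod 4 = 1; sign now -1
(21/7) = (0/7)   [reduce mod 7]
(0/7) = 0   [gcd(a, n) > 1]; final value = 0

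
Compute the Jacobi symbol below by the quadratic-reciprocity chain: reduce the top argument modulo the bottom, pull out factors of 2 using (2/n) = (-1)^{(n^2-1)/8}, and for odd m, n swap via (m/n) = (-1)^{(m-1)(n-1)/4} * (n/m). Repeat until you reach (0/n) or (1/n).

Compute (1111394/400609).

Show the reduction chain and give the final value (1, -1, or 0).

1

(1111394/400609) = (310176/400609)   [reduce mod 400609]
310176 = 2^5·9693; (2/400609) = +1 since 400609 mod 8 = 1, so (310176/400609) = (+1)^5·(9693/400609); sign now +1
reciprocity: (9693/400609) = +1·(400609/9693) since 9693 mod 4 = 1, 400609 mod 4 = 1; sign now +1
(400609/9693) = (3196/9693)   [reduce mod 9693]
3196 = 2^2·799; (2/9693) = -1 since 9693 mod 8 = 5, so (3196/9693) = (-1)^2·(799/9693); sign now +1
reciprocity: (799/9693) = +1·(9693/799) since 799 mod 4 = 3, 9693 mod 4 = 1; sign now +1
(9693/799) = (105/799)   [reduce mod 799]
reciprocity: (105/799) = +1·(799/105) since 105 mod 4 = 1, 799 mod 4 = 3; sign now +1
(799/105) = (64/105)   [reduce mod 105]
64 = 2^6·1; (2/105) = +1 since 105 mod 8 = 1, so (64/105) = (+1)^6·(1/105); sign now +1
(1/105) = 1; final value = sign = +1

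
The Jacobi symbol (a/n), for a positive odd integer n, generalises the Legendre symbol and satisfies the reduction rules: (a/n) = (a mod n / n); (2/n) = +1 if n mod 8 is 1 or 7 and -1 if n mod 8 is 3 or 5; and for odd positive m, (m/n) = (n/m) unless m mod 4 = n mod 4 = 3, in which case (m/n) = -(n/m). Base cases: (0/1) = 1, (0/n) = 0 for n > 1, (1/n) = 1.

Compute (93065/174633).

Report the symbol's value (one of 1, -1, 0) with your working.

reciprocity: (93065/174633) = +1·(174633/93065) since 93065 mod 4 = 1, 174633 mod 4 = 1; sign now +1
(174633/93065) = (81568/93065)   [reduce mod 93065]
81568 = 2^5·2549; (2/93065) = +1 since 93065 mod 8 = 1, so (81568/93065) = (+1)^5·(2549/93065); sign now +1
reciprocity: (2549/93065) = +1·(93065/2549) since 2549 mod 4 = 1, 93065 mod 4 = 1; sign now +1
(93065/2549) = (1301/2549)   [reduce mod 2549]
reciprocity: (1301/2549) = +1·(2549/1301) since 1301 mod 4 = 1, 2549 mod 4 = 1; sign now +1
(2549/1301) = (1248/1301)   [reduce mod 1301]
1248 = 2^5·39; (2/1301) = -1 since 1301 mod 8 = 5, so (1248/1301) = (-1)^5·(39/1301); sign now -1
reciprocity: (39/1301) = +1·(1301/39) since 39 mod 4 = 3, 1301 mod 4 = 1; sign now -1
(1301/39) = (14/39)   [reduce mod 39]
14 = 2^1·7; (2/39) = +1 since 39 mod 8 = 7, so (14/39) = (+1)^1·(7/39); sign now -1
reciprocity: (7/39) = -1·(39/7) since 7 mod 4 = 3, 39 mod 4 = 3; sign now +1
(39/7) = (4/7)   [reduce mod 7]
4 = 2^2·1; (2/7) = +1 since 7 mod 8 = 7, so (4/7) = (+1)^2·(1/7); sign now +1
(1/7) = 1; final value = sign = +1

1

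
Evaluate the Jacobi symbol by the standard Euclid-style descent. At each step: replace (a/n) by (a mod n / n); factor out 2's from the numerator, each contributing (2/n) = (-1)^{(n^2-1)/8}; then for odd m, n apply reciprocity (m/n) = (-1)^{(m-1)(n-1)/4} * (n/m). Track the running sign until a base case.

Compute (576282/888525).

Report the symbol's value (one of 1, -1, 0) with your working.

0

factor out 2^1: 576282 = 2^1·288141; with 888525 mod 8 = 5, (2/888525) = -1; sign now -1; continue with (288141/888525)
flip (288141/888525) -> (888525/288141): both odd, 288141 mod 4 = 1, 888525 mod 4 = 1, so the flip contributes +1; sign now -1
(888525/288141): 888525 mod 288141 = 24102, so (888525/288141) = (24102/288141)
factor out 2^1: 24102 = 2^1·12051; with 288141 mod 8 = 5, (2/288141) = -1; sign now +1; continue with (12051/288141)
flip (12051/288141) -> (288141/12051): both odd, 12051 mod 4 = 3, 288141 mod 4 = 1, so the flip contributes +1; sign now +1
(288141/12051): 288141 mod 12051 = 10968, so (288141/12051) = (10968/12051)
factor out 2^3: 10968 = 2^3·1371; with 12051 mod 8 = 3, (2/12051) = -1; sign now -1; continue with (1371/12051)
flip (1371/12051) -> (12051/1371): both odd, 1371 mod 4 = 3, 12051 mod 4 = 3, so the flip contributes -1; sign now +1
(12051/1371): 12051 mod 1371 = 1083, so (12051/1371) = (1083/1371)
flip (1083/1371) -> (1371/1083): both odd, 1083 mod 4 = 3, 1371 mod 4 = 3, so the flip contributes -1; sign now -1
(1371/1083): 1371 mod 1083 = 288, so (1371/1083) = (288/1083)
factor out 2^5: 288 = 2^5·9; with 1083 mod 8 = 3, (2/1083) = -1; sign now +1; continue with (9/1083)
flip (9/1083) -> (1083/9): both odd, 9 mod 4 = 1, 1083 mod 4 = 3, so the flip contributes +1; sign now +1
(1083/9): 1083 mod 9 = 3, so (1083/9) = (3/9)
flip (3/9) -> (9/3): both odd, 3 mod 4 = 3, 9 mod 4 = 1, so the flip contributes +1; sign now +1
(9/3): 9 mod 3 = 0, so (9/3) = (0/3)
reached (0/3); gcd(a, n) > 1, so (0/3) = 0 and the symbol is 0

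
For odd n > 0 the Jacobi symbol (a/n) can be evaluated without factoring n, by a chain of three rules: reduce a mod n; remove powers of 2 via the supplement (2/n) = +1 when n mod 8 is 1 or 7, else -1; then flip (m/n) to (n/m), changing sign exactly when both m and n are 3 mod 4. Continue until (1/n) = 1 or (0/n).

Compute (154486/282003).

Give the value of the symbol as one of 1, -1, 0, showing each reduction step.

factor out 2^1: 154486 = 2^1·77243; with 282003 mod 8 = 3, (2/282003) = -1; sign now -1; continue with (77243/282003)
flip (77243/282003) -> (282003/77243): both odd, 77243 mod 4 = 3, 282003 mod 4 = 3, so the flip contributes -1; sign now +1
(282003/77243): 282003 mod 77243 = 50274, so (282003/77243) = (50274/77243)
factor out 2^1: 50274 = 2^1·25137; with 77243 mod 8 = 3, (2/77243) = -1; sign now -1; continue with (25137/77243)
flip (25137/77243) -> (77243/25137): both odd, 25137 mod 4 = 1, 77243 mod 4 = 3, so the flip contributes +1; sign now -1
(77243/25137): 77243 mod 25137 = 1832, so (77243/25137) = (1832/25137)
factor out 2^3: 1832 = 2^3·229; with 25137 mod 8 = 1, (2/25137) = +1; sign now -1; continue with (229/25137)
flip (229/25137) -> (25137/229): both odd, 229 mod 4 = 1, 25137 mod 4 = 1, so the flip contributes +1; sign now -1
(25137/229): 25137 mod 229 = 176, so (25137/229) = (176/229)
factor out 2^4: 176 = 2^4·11; with 229 mod 8 = 5, (2/229) = -1; sign now -1; continue with (11/229)
flip (11/229) -> (229/11): both odd, 11 mod 4 = 3, 229 mod 4 = 1, so the flip contributes +1; sign now -1
(229/11): 229 mod 11 = 9, so (229/11) = (9/11)
flip (9/11) -> (11/9): both odd, 9 mod 4 = 1, 11 mod 4 = 3, so the flip contributes +1; sign now -1
(11/9): 11 mod 9 = 2, so (11/9) = (2/9)
factor out 2^1: 2 = 2^1·1; with 9 mod 8 = 1, (2/9) = +1; sign now -1; continue with (1/9)
reached (1/9) = 1, so the symbol is -1

-1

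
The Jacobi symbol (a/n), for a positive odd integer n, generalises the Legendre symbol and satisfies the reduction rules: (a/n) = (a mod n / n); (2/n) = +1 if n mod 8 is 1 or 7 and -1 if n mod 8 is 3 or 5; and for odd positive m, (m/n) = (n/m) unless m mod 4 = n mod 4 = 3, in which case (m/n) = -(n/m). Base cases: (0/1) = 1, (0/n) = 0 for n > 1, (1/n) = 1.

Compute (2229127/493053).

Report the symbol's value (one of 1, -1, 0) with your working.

(2229127/493053): 2229127 mod 493053 = 256915, so (2229127/493053) = (256915/493053)
flip (256915/493053) -> (493053/256915): both odd, 256915 mod 4 = 3, 493053 mod 4 = 1, so the flip contributes +1; sign now +1
(493053/256915): 493053 mod 256915 = 236138, so (493053/256915) = (236138/256915)
factor out 2^1: 236138 = 2^1·118069; with 256915 mod 8 = 3, (2/256915) = -1; sign now -1; continue with (118069/256915)
flip (118069/256915) -> (256915/118069): both odd, 118069 mod 4 = 1, 256915 mod 4 = 3, so the flip contributes +1; sign now -1
(256915/118069): 256915 mod 118069 = 20777, so (256915/118069) = (20777/118069)
flip (20777/118069) -> (118069/20777): both odd, 20777 mod 4 = 1, 118069 mod 4 = 1, so the flip contributes +1; sign now -1
(118069/20777): 118069 mod 20777 = 14184, so (118069/20777) = (14184/20777)
factor out 2^3: 14184 = 2^3·1773; with 20777 mod 8 = 1, (2/20777) = +1; sign now -1; continue with (1773/20777)
flip (1773/20777) -> (20777/1773): both odd, 1773 mod 4 = 1, 20777 mod 4 = 1, so the flip contributes +1; sign now -1
(20777/1773): 20777 mod 1773 = 1274, so (20777/1773) = (1274/1773)
factor out 2^1: 1274 = 2^1·637; with 1773 mod 8 = 5, (2/1773) = -1; sign now +1; continue with (637/1773)
flip (637/1773) -> (1773/637): both odd, 637 mod 4 = 1, 1773 mod 4 = 1, so the flip contributes +1; sign now +1
(1773/637): 1773 mod 637 = 499, so (1773/637) = (499/637)
flip (499/637) -> (637/499): both odd, 499 mod 4 = 3, 637 mod 4 = 1, so the flip contributes +1; sign now +1
(637/499): 637 mod 499 = 138, so (637/499) = (138/499)
factor out 2^1: 138 = 2^1·69; with 499 mod 8 = 3, (2/499) = -1; sign now -1; continue with (69/499)
flip (69/499) -> (499/69): both odd, 69 mod 4 = 1, 499 mod 4 = 3, so the flip contributes +1; sign now -1
(499/69): 499 mod 69 = 16, so (499/69) = (16/69)
factor out 2^4: 16 = 2^4·1; with 69 mod 8 = 5, (2/69) = -1; sign now -1; continue with (1/69)
reached (1/69) = 1, so the symbol is -1

-1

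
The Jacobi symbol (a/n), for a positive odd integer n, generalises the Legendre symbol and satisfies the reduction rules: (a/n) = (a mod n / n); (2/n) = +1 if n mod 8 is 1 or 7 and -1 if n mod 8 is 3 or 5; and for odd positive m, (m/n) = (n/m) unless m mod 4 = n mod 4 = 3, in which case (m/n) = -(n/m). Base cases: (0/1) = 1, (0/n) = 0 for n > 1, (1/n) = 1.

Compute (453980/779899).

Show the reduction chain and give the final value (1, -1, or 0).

453980 = 2^2·113495; (2/779899) = -1 since 779899 mod 8 = 3, so (453980/779899) = (-1)^2·(113495/779899); sign now +1
reciprocity: (113495/779899) = -1·(779899/113495) since 113495 mod 4 = 3, 779899 mod 4 = 3; sign now -1
(779899/113495) = (98929/113495)   [reduce mod 113495]
reciprocity: (98929/113495) = +1·(113495/98929) since 98929 mod 4 = 1, 113495 mod 4 = 3; sign now -1
(113495/98929) = (14566/98929)   [reduce mod 98929]
14566 = 2^1·7283; (2/98929) = +1 since 98929 mod 8 = 1, so (14566/98929) = (+1)^1·(7283/98929); sign now -1
reciprocity: (7283/98929) = +1·(98929/7283) since 7283 mod 4 = 3, 98929 mod 4 = 1; sign now -1
(98929/7283) = (4250/7283)   [reduce mod 7283]
4250 = 2^1·2125; (2/7283) = -1 since 7283 mod 8 = 3, so (4250/7283) = (-1)^1·(2125/7283); sign now +1
reciprocity: (2125/7283) = +1·(7283/2125) since 2125 mod 4 = 1, 7283 mod 4 = 3; sign now +1
(7283/2125) = (908/2125)   [reduce mod 2125]
908 = 2^2·227; (2/2125) = -1 since 2125 mod 8 = 5, so (908/2125) = (-1)^2·(227/2125); sign now +1
reciprocity: (227/2125) = +1·(2125/227) since 227 mod 4 = 3, 2125 mod 4 = 1; sign now +1
(2125/227) = (82/227)   [reduce mod 227]
82 = 2^1·41; (2/227) = -1 since 227 mod 8 = 3, so (82/227) = (-1)^1·(41/227); sign now -1
reciprocity: (41/227) = +1·(227/41) since 41 mod 4 = 1, 227 mod 4 = 3; sign now -1
(227/41) = (22/41)   [reduce mod 41]
22 = 2^1·11; (2/41) = +1 since 41 mod 8 = 1, so (22/41) = (+1)^1·(11/41); sign now -1
reciprocity: (11/41) = +1·(41/11) since 11 mod 4 = 3, 41 mod 4 = 1; sign now -1
(41/11) = (8/11)   [reduce mod 11]
8 = 2^3·1; (2/11) = -1 since 11 mod 8 = 3, so (8/11) = (-1)^3·(1/11); sign now +1
(1/11) = 1; final value = sign = +1

1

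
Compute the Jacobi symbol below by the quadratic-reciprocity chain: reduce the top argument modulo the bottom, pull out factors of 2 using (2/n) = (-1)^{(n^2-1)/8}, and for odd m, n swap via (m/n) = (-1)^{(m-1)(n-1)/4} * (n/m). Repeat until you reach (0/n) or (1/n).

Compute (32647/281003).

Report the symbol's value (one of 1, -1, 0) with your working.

reciprocity: (32647/281003) = -1·(281003/32647) since 32647 mod 4 = 3, 281003 mod 4 = 3; sign now -1
(281003/32647) = (19827/32647)   [reduce mod 32647]
reciprocity: (19827/32647) = -1·(32647/19827) since 19827 mod 4 = 3, 32647 mod 4 = 3; sign now +1
(32647/19827) = (12820/19827)   [reduce mod 19827]
12820 = 2^2·3205; (2/19827) = -1 since 19827 mod 8 = 3, so (12820/19827) = (-1)^2·(3205/19827); sign now +1
reciprocity: (3205/19827) = +1·(19827/3205) since 3205 mod 4 = 1, 19827 mod 4 = 3; sign now +1
(19827/3205) = (597/3205)   [reduce mod 3205]
reciprocity: (597/3205) = +1·(3205/597) since 597 mod 4 = 1, 3205 mod 4 = 1; sign now +1
(3205/597) = (220/597)   [reduce mod 597]
220 = 2^2·55; (2/597) = -1 since 597 mod 8 = 5, so (220/597) = (-1)^2·(55/597); sign now +1
reciprocity: (55/597) = +1·(597/55) since 55 mod 4 = 3, 597 mod 4 = 1; sign now +1
(597/55) = (47/55)   [reduce mod 55]
reciprocity: (47/55) = -1·(55/47) since 47 mod 4 = 3, 55 mod 4 = 3; sign now -1
(55/47) = (8/47)   [reduce mod 47]
8 = 2^3·1; (2/47) = +1 since 47 mod 8 = 7, so (8/47) = (+1)^3·(1/47); sign now -1
(1/47) = 1; final value = sign = -1

-1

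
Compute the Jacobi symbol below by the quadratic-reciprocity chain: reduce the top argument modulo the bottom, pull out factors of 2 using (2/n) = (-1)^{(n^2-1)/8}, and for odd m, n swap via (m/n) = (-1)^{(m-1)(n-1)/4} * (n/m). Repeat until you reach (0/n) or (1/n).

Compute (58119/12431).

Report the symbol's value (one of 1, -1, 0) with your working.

-1

(58119/12431): 58119 mod 12431 = 8395, so (58119/12431) = (8395/12431)
flip (8395/12431) -> (12431/8395): both odd, 8395 mod 4 = 3, 12431 mod 4 = 3, so the flip contributes -1; sign now -1
(12431/8395): 12431 mod 8395 = 4036, so (12431/8395) = (4036/8395)
factor out 2^2: 4036 = 2^2·1009; with 8395 mod 8 = 3, (2/8395) = -1; sign now -1; continue with (1009/8395)
flip (1009/8395) -> (8395/1009): both odd, 1009 mod 4 = 1, 8395 mod 4 = 3, so the flip contributes +1; sign now -1
(8395/1009): 8395 mod 1009 = 323, so (8395/1009) = (323/1009)
flip (323/1009) -> (1009/323): both odd, 323 mod 4 = 3, 1009 mod 4 = 1, so the flip contributes +1; sign now -1
(1009/323): 1009 mod 323 = 40, so (1009/323) = (40/323)
factor out 2^3: 40 = 2^3·5; with 323 mod 8 = 3, (2/323) = -1; sign now +1; continue with (5/323)
flip (5/323) -> (323/5): both odd, 5 mod 4 = 1, 323 mod 4 = 3, so the flip contributes +1; sign now +1
(323/5): 323 mod 5 = 3, so (323/5) = (3/5)
flip (3/5) -> (5/3): both odd, 3 mod 4 = 3, 5 mod 4 = 1, so the flip contributes +1; sign now +1
(5/3): 5 mod 3 = 2, so (5/3) = (2/3)
factor out 2^1: 2 = 2^1·1; with 3 mod 8 = 3, (2/3) = -1; sign now -1; continue with (1/3)
reached (1/3) = 1, so the symbol is -1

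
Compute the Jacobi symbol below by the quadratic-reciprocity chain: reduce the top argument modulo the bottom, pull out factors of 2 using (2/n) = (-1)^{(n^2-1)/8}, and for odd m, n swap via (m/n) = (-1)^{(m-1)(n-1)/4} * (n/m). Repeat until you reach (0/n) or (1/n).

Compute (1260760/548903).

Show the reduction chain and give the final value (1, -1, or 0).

(1260760/548903) = (162954/548903)   [reduce mod 548903]
162954 = 2^1·81477; (2/548903) = +1 since 548903 mod 8 = 7, so (162954/548903) = (+1)^1·(81477/548903); sign now +1
reciprocity: (81477/548903) = +1·(548903/81477) since 81477 mod 4 = 1, 548903 mod 4 = 3; sign now +1
(548903/81477) = (60041/81477)   [reduce mod 81477]
reciprocity: (60041/81477) = +1·(81477/60041) since 60041 mod 4 = 1, 81477 mod 4 = 1; sign now +1
(81477/60041) = (21436/60041)   [reduce mod 60041]
21436 = 2^2·5359; (2/60041) = +1 since 60041 mod 8 = 1, so (21436/60041) = (+1)^2·(5359/60041); sign now +1
reciprocity: (5359/60041) = +1·(60041/5359) since 5359 mod 4 = 3, 60041 mod 4 = 1; sign now +1
(60041/5359) = (1092/5359)   [reduce mod 5359]
1092 = 2^2·273; (2/5359) = +1 since 5359 mod 8 = 7, so (1092/5359) = (+1)^2·(273/5359); sign now +1
reciprocity: (273/5359) = +1·(5359/273) since 273 mod 4 = 1, 5359 mod 4 = 3; sign now +1
(5359/273) = (172/273)   [reduce mod 273]
172 = 2^2·43; (2/273) = +1 since 273 mod 8 = 1, so (172/273) = (+1)^2·(43/273); sign now +1
reciprocity: (43/273) = +1·(273/43) since 43 mod 4 = 3, 273 mod 4 = 1; sign now +1
(273/43) = (15/43)   [reduce mod 43]
reciprocity: (15/43) = -1·(43/15) since 15 mod 4 = 3, 43 mod 4 = 3; sign now -1
(43/15) = (13/15)   [reduce mod 15]
reciprocity: (13/15) = +1·(15/13) since 13 mod 4 = 1, 15 mod 4 = 3; sign now -1
(15/13) = (2/13)   [reduce mod 13]
2 = 2^1·1; (2/13) = -1 since 13 mod 8 = 5, so (2/13) = (-1)^1·(1/13); sign now +1
(1/13) = 1; final value = sign = +1

1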